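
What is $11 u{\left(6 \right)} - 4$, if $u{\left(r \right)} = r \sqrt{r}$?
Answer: $-4 + 66 \sqrt{6} \approx 157.67$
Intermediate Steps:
$u{\left(r \right)} = r^{\frac{3}{2}}$
$11 u{\left(6 \right)} - 4 = 11 \cdot 6^{\frac{3}{2}} - 4 = 11 \cdot 6 \sqrt{6} - 4 = 66 \sqrt{6} - 4 = -4 + 66 \sqrt{6}$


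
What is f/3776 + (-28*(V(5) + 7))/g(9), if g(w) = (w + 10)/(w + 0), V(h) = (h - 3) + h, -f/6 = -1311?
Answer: -6586137/35872 ≈ -183.60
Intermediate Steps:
f = 7866 (f = -6*(-1311) = 7866)
V(h) = -3 + 2*h (V(h) = (-3 + h) + h = -3 + 2*h)
g(w) = (10 + w)/w
f/3776 + (-28*(V(5) + 7))/g(9) = 7866/3776 + (-28*((-3 + 2*5) + 7))/(((10 + 9)/9)) = 7866*(1/3776) + (-28*((-3 + 10) + 7))/(((⅑)*19)) = 3933/1888 + (-28*(7 + 7))/(19/9) = 3933/1888 - 28*14*(9/19) = 3933/1888 - 392*9/19 = 3933/1888 - 3528/19 = -6586137/35872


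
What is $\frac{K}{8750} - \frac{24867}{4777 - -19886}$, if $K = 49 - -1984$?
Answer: $- \frac{55815457}{71933750} \approx -0.77593$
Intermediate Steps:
$K = 2033$ ($K = 49 + 1984 = 2033$)
$\frac{K}{8750} - \frac{24867}{4777 - -19886} = \frac{2033}{8750} - \frac{24867}{4777 - -19886} = 2033 \cdot \frac{1}{8750} - \frac{24867}{4777 + 19886} = \frac{2033}{8750} - \frac{24867}{24663} = \frac{2033}{8750} - \frac{8289}{8221} = - \frac{55815457}{71933750}$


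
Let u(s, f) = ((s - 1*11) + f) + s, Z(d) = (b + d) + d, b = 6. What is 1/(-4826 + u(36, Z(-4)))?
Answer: -1/4767 ≈ -0.00020978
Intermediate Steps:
Z(d) = 6 + 2*d (Z(d) = (6 + d) + d = 6 + 2*d)
u(s, f) = -11 + f + 2*s (u(s, f) = ((s - 11) + f) + s = ((-11 + s) + f) + s = (-11 + f + s) + s = -11 + f + 2*s)
1/(-4826 + u(36, Z(-4))) = 1/(-4826 + (-11 + (6 + 2*(-4)) + 2*36)) = 1/(-4826 + (-11 + (6 - 8) + 72)) = 1/(-4826 + (-11 - 2 + 72)) = 1/(-4826 + 59) = 1/(-4767) = -1/4767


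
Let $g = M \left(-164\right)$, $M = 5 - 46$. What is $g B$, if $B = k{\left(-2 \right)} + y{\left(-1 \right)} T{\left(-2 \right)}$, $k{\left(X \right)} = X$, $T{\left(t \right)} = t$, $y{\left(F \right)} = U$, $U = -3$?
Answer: $26896$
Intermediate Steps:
$y{\left(F \right)} = -3$
$M = -41$ ($M = 5 - 46 = -41$)
$g = 6724$ ($g = \left(-41\right) \left(-164\right) = 6724$)
$B = 4$ ($B = -2 - -6 = -2 + 6 = 4$)
$g B = 6724 \cdot 4 = 26896$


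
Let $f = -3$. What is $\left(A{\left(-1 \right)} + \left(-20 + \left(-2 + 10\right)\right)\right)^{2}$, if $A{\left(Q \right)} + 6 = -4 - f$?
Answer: $361$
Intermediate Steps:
$A{\left(Q \right)} = -7$ ($A{\left(Q \right)} = -6 - 1 = -7$)
$\left(A{\left(-1 \right)} + \left(-20 + \left(-2 + 10\right)\right)\right)^{2} = \left(-7 + \left(-20 + \left(-2 + 10\right)\right)\right)^{2} = \left(-7 + \left(-20 + 8\right)\right)^{2} = \left(-7 - 12\right)^{2} = \left(-19\right)^{2} = 361$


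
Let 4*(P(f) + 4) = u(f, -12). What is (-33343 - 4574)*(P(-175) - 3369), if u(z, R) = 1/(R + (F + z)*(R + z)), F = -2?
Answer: 5642173500117/44116 ≈ 1.2789e+8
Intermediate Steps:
u(z, R) = 1/(R + (-2 + z)*(R + z))
P(f) = -4 + 1/(4*(12 + f**2 - 14*f)) (P(f) = -4 + 1/(4*(f**2 - 1*(-12) - 2*f - 12*f)) = -4 + 1/(4*(f**2 + 12 - 2*f - 12*f)) = -4 + 1/(4*(12 + f**2 - 14*f)))
(-33343 - 4574)*(P(-175) - 3369) = (-33343 - 4574)*((-191 - 16*(-175)**2 + 224*(-175))/(4*(12 + (-175)**2 - 14*(-175))) - 3369) = -37917*((-191 - 16*30625 - 39200)/(4*(12 + 30625 + 2450)) - 3369) = -37917*((1/4)*(-191 - 490000 - 39200)/33087 - 3369) = -37917*((1/4)*(1/33087)*(-529391) - 3369) = -37917*(-529391/132348 - 3369) = -37917*(-446409803/132348) = 5642173500117/44116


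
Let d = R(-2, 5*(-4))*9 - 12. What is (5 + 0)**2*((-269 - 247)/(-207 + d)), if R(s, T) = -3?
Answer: 2150/41 ≈ 52.439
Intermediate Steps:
d = -39 (d = -3*9 - 12 = -27 - 12 = -39)
(5 + 0)**2*((-269 - 247)/(-207 + d)) = (5 + 0)**2*((-269 - 247)/(-207 - 39)) = 5**2*(-516/(-246)) = 25*(-516*(-1/246)) = 25*(86/41) = 2150/41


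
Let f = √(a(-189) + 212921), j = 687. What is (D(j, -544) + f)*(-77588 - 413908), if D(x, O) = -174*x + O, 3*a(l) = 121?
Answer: 59019822672 - 327664*√479163 ≈ 5.8793e+10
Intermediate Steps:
a(l) = 121/3 (a(l) = (⅓)*121 = 121/3)
D(x, O) = O - 174*x
f = 2*√479163/3 (f = √(121/3 + 212921) = √(638884/3) = 2*√479163/3 ≈ 461.48)
(D(j, -544) + f)*(-77588 - 413908) = ((-544 - 174*687) + 2*√479163/3)*(-77588 - 413908) = ((-544 - 119538) + 2*√479163/3)*(-491496) = (-120082 + 2*√479163/3)*(-491496) = 59019822672 - 327664*√479163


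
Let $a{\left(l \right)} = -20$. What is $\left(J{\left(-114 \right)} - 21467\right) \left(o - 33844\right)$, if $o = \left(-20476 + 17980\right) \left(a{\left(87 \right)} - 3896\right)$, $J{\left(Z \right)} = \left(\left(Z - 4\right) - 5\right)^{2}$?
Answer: $-61735238296$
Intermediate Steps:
$J{\left(Z \right)} = \left(-9 + Z\right)^{2}$ ($J{\left(Z \right)} = \left(\left(Z - 4\right) - 5\right)^{2} = \left(\left(-4 + Z\right) - 5\right)^{2} = \left(-9 + Z\right)^{2}$)
$o = 9774336$ ($o = \left(-20476 + 17980\right) \left(-20 - 3896\right) = \left(-2496\right) \left(-3916\right) = 9774336$)
$\left(J{\left(-114 \right)} - 21467\right) \left(o - 33844\right) = \left(\left(-9 - 114\right)^{2} - 21467\right) \left(9774336 - 33844\right) = \left(\left(-123\right)^{2} - 21467\right) 9740492 = \left(15129 - 21467\right) 9740492 = \left(-6338\right) 9740492 = -61735238296$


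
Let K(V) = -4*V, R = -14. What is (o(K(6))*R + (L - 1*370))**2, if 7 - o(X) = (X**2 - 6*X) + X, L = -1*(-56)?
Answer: 87086224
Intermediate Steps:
L = 56
o(X) = 7 - X**2 + 5*X (o(X) = 7 - ((X**2 - 6*X) + X) = 7 - (X**2 - 5*X) = 7 + (-X**2 + 5*X) = 7 - X**2 + 5*X)
(o(K(6))*R + (L - 1*370))**2 = ((7 - (-4*6)**2 + 5*(-4*6))*(-14) + (56 - 1*370))**2 = ((7 - 1*(-24)**2 + 5*(-24))*(-14) + (56 - 370))**2 = ((7 - 1*576 - 120)*(-14) - 314)**2 = ((7 - 576 - 120)*(-14) - 314)**2 = (-689*(-14) - 314)**2 = (9646 - 314)**2 = 9332**2 = 87086224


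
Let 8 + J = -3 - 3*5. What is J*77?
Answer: -2002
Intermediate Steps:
J = -26 (J = -8 + (-3 - 3*5) = -8 + (-3 - 15) = -8 - 18 = -26)
J*77 = -26*77 = -2002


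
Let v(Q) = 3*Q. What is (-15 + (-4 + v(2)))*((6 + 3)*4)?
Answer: -468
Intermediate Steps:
(-15 + (-4 + v(2)))*((6 + 3)*4) = (-15 + (-4 + 3*2))*((6 + 3)*4) = (-15 + (-4 + 6))*(9*4) = (-15 + 2)*36 = -13*36 = -468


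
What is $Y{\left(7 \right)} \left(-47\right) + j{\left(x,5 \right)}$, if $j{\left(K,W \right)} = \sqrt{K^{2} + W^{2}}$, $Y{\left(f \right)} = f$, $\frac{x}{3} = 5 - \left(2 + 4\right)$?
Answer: $-329 + \sqrt{34} \approx -323.17$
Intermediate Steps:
$x = -3$ ($x = 3 \left(5 - \left(2 + 4\right)\right) = 3 \left(5 - 6\right) = 3 \left(-1\right) = -3$)
$Y{\left(7 \right)} \left(-47\right) + j{\left(x,5 \right)} = 7 \left(-47\right) + \sqrt{\left(-3\right)^{2} + 5^{2}} = -329 + \sqrt{9 + 25} = -329 + \sqrt{34}$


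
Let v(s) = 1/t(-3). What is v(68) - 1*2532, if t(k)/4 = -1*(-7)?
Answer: -70895/28 ≈ -2532.0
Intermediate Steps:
t(k) = 28 (t(k) = 4*(-1*(-7)) = 4*7 = 28)
v(s) = 1/28
v(68) - 1*2532 = 1/28 - 1*2532 = 1/28 - 2532 = -70895/28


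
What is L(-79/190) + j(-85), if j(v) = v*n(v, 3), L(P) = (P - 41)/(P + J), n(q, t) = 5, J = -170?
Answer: -106614/251 ≈ -424.76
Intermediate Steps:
L(P) = (-41 + P)/(-170 + P) (L(P) = (P - 41)/(P - 170) = (-41 + P)/(-170 + P))
j(v) = 5*v (j(v) = v*5 = 5*v)
L(-79/190) + j(-85) = (-41 - 79/190)/(-170 - 79/190) + 5*(-85) = (-41 - 79*1/190)/(-170 - 79*1/190) - 425 = (-41 - 79/190)/(-170 - 79/190) - 425 = -7869/190/(-32379/190) - 425 = -190/32379*(-7869/190) - 425 = 61/251 - 425 = -106614/251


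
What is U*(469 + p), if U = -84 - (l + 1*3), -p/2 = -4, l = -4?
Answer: -39591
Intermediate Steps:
p = 8 (p = -2*(-4) = 8)
U = -83 (U = -84 - (-4 + 1*3) = -84 - (-4 + 3) = -84 - 1*(-1) = -84 + 1 = -83)
U*(469 + p) = -83*(469 + 8) = -83*477 = -39591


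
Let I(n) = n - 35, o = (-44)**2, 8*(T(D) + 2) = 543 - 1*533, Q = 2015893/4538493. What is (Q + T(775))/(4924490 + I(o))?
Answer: -5551907/89433564275052 ≈ -6.2079e-8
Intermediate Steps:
Q = 2015893/4538493 (Q = 2015893*(1/4538493) = 2015893/4538493 ≈ 0.44418)
T(D) = -3/4 (T(D) = -2 + (543 - 1*533)/8 = -2 + (543 - 533)/8 = -2 + (1/8)*10 = -2 + 5/4 = -3/4)
o = 1936
I(n) = -35 + n
(Q + T(775))/(4924490 + I(o)) = (2015893/4538493 - 3/4)/(4924490 + (-35 + 1936)) = -5551907/(18153972*(4924490 + 1901)) = -5551907/18153972/4926391 = -5551907/18153972*1/4926391 = -5551907/89433564275052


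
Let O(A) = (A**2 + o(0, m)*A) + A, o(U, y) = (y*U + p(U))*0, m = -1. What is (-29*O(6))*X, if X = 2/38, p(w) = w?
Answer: -1218/19 ≈ -64.105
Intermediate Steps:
o(U, y) = 0 (o(U, y) = (y*U + U)*0 = (U*y + U)*0 = (U + U*y)*0 = 0)
X = 1/19 (X = 2*(1/38) = 1/19 ≈ 0.052632)
O(A) = A + A**2 (O(A) = (A**2 + 0*A) + A = (A**2 + 0) + A = A**2 + A = A + A**2)
(-29*O(6))*X = -174*(1 + 6)*(1/19) = -174*7*(1/19) = -29*42*(1/19) = -1218*1/19 = -1218/19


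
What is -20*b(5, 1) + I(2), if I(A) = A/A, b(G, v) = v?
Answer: -19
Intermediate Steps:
I(A) = 1
-20*b(5, 1) + I(2) = -20*1 + 1 = -20 + 1 = -19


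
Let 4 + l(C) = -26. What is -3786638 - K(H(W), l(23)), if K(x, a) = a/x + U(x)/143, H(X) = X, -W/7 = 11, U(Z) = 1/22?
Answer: -83389350623/22022 ≈ -3.7866e+6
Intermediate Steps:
U(Z) = 1/22
W = -77 (W = -7*11 = -77)
l(C) = -30 (l(C) = -4 - 26 = -30)
K(x, a) = 1/3146 + a/x (K(x, a) = a/x + (1/22)/143 = a/x + (1/22)*(1/143) = a/x + 1/3146 = 1/3146 + a/x)
-3786638 - K(H(W), l(23)) = -3786638 - (-30 + (1/3146)*(-77))/(-77) = -3786638 - (-1)*(-30 - 7/286)/77 = -3786638 - (-1)*(-8587)/(77*286) = -3786638 - 1*8587/22022 = -3786638 - 8587/22022 = -83389350623/22022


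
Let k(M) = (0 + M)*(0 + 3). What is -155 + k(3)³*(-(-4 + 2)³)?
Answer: 5677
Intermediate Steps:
k(M) = 3*M (k(M) = M*3 = 3*M)
-155 + k(3)³*(-(-4 + 2)³) = -155 + (3*3)³*(-(-4 + 2)³) = -155 + 9³*(-1*(-2)³) = -155 + 729*(-1*(-8)) = -155 + 729*8 = -155 + 5832 = 5677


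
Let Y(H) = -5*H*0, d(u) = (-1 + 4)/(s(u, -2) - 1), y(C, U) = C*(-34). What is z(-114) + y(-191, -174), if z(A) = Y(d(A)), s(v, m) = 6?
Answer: 6494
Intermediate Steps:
y(C, U) = -34*C
d(u) = ⅗ (d(u) = (-1 + 4)/(6 - 1) = 3/5 = 3*(⅕) = ⅗)
Y(H) = 0
z(A) = 0
z(-114) + y(-191, -174) = 0 - 34*(-191) = 0 + 6494 = 6494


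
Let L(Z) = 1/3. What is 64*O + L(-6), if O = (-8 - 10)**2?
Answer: 62209/3 ≈ 20736.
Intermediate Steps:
L(Z) = 1/3
O = 324 (O = (-18)**2 = 324)
64*O + L(-6) = 64*324 + 1/3 = 20736 + 1/3 = 62209/3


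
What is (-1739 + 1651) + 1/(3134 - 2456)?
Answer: -59663/678 ≈ -87.999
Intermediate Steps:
(-1739 + 1651) + 1/(3134 - 2456) = -88 + 1/678 = -59663/678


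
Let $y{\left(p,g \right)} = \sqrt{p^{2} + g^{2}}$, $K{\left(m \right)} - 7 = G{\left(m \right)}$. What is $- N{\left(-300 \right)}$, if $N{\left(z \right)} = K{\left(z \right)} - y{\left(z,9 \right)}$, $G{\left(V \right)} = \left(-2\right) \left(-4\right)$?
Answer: $-15 + 3 \sqrt{10009} \approx 285.13$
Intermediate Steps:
$G{\left(V \right)} = 8$
$K{\left(m \right)} = 15$ ($K{\left(m \right)} = 7 + 8 = 15$)
$y{\left(p,g \right)} = \sqrt{g^{2} + p^{2}}$
$N{\left(z \right)} = 15 - \sqrt{81 + z^{2}}$ ($N{\left(z \right)} = 15 - \sqrt{9^{2} + z^{2}} = 15 - \sqrt{81 + z^{2}}$)
$- N{\left(-300 \right)} = - (15 - \sqrt{81 + \left(-300\right)^{2}}) = - (15 - \sqrt{81 + 90000}) = - (15 - \sqrt{90081}) = - (15 - 3 \sqrt{10009}) = -15 + 3 \sqrt{10009}$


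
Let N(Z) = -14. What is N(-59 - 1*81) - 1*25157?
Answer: -25171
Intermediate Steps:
N(-59 - 1*81) - 1*25157 = -14 - 1*25157 = -14 - 25157 = -25171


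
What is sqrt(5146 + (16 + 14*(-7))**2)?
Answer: sqrt(11870) ≈ 108.95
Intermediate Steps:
sqrt(5146 + (16 + 14*(-7))**2) = sqrt(5146 + (16 - 98)**2) = sqrt(5146 + (-82)**2) = sqrt(5146 + 6724) = sqrt(11870)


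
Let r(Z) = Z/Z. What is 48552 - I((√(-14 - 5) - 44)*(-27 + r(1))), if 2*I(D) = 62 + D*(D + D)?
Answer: -1247371 + 59488*I*√19 ≈ -1.2474e+6 + 2.593e+5*I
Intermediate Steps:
r(Z) = 1
I(D) = 31 + D² (I(D) = (62 + D*(D + D))/2 = (62 + D*(2*D))/2 = (62 + 2*D²)/2 = 31 + D²)
48552 - I((√(-14 - 5) - 44)*(-27 + r(1))) = 48552 - (31 + ((√(-14 - 5) - 44)*(-27 + 1))²) = 48552 - (31 + ((√(-19) - 44)*(-26))²) = 48552 - (31 + ((I*√19 - 44)*(-26))²) = 48552 - (31 + ((-44 + I*√19)*(-26))²) = 48552 - (31 + (1144 - 26*I*√19)²) = 48552 + (-31 - (1144 - 26*I*√19)²) = 48521 - (1144 - 26*I*√19)²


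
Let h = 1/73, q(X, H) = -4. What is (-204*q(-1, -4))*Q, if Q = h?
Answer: 816/73 ≈ 11.178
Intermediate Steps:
h = 1/73 ≈ 0.013699
Q = 1/73 ≈ 0.013699
(-204*q(-1, -4))*Q = -204*(-4)*(1/73) = 816*(1/73) = 816/73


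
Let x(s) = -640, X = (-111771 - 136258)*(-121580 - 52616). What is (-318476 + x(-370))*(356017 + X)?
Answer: -13787730906440316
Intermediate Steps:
X = 43205659684 (X = -248029*(-174196) = 43205659684)
(-318476 + x(-370))*(356017 + X) = (-318476 - 640)*(356017 + 43205659684) = -319116*43206015701 = -13787730906440316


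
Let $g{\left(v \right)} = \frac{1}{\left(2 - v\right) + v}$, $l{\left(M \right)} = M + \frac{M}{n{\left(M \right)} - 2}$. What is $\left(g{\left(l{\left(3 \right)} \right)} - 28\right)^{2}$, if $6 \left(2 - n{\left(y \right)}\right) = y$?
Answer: $\frac{3025}{4} \approx 756.25$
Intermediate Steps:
$n{\left(y \right)} = 2 - \frac{y}{6}$
$l{\left(M \right)} = -6 + M$ ($l{\left(M \right)} = M + \frac{M}{\left(2 - \frac{M}{6}\right) - 2} = M + \frac{M}{\left(- \frac{1}{6}\right) M} = M + - \frac{6}{M} M = M - 6 = -6 + M$)
$g{\left(v \right)} = \frac{1}{2}$
$\left(g{\left(l{\left(3 \right)} \right)} - 28\right)^{2} = \left(\frac{1}{2} - 28\right)^{2} = \left(- \frac{55}{2}\right)^{2} = \frac{3025}{4}$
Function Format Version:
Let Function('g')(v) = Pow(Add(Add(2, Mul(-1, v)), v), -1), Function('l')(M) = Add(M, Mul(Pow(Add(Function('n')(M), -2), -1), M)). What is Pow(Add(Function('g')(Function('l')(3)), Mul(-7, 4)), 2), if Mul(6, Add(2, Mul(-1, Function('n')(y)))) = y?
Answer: Rational(3025, 4) ≈ 756.25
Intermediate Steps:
Function('n')(y) = Add(2, Mul(Rational(-1, 6), y))
Function('l')(M) = Add(-6, M) (Function('l')(M) = Add(M, Mul(Pow(Add(Add(2, Mul(Rational(-1, 6), M)), -2), -1), M)) = Add(M, Mul(Pow(Mul(Rational(-1, 6), M), -1), M)) = Add(M, Mul(Mul(-6, Pow(M, -1)), M)) = Add(M, -6) = Add(-6, M))
Function('g')(v) = Rational(1, 2) (Function('g')(v) = Pow(2, -1) = Rational(1, 2))
Pow(Add(Function('g')(Function('l')(3)), Mul(-7, 4)), 2) = Pow(Add(Rational(1, 2), Mul(-7, 4)), 2) = Pow(Add(Rational(1, 2), -28), 2) = Pow(Rational(-55, 2), 2) = Rational(3025, 4)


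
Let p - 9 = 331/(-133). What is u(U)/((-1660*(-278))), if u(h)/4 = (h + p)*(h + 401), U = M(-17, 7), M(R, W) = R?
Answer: -53568/1534421 ≈ -0.034911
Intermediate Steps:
p = 866/133 (p = 9 + 331/(-133) = 9 + 331*(-1/133) = 9 - 331/133 = 866/133 ≈ 6.5113)
U = -17
u(h) = 4*(401 + h)*(866/133 + h) (u(h) = 4*((h + 866/133)*(h + 401)) = 4*((866/133 + h)*(401 + h)) = 4*((401 + h)*(866/133 + h)) = 4*(401 + h)*(866/133 + h))
u(U)/((-1660*(-278))) = (1389064/133 + 4*(-17)² + (216796/133)*(-17))/((-1660*(-278))) = (1389064/133 + 4*289 - 3685532/133)/461480 = (1389064/133 + 1156 - 3685532/133)*(1/461480) = -2142720/133*1/461480 = -53568/1534421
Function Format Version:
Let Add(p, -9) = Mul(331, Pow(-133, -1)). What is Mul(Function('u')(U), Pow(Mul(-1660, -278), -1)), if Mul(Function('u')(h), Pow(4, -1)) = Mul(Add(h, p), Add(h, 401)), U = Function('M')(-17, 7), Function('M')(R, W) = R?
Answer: Rational(-53568, 1534421) ≈ -0.034911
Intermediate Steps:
p = Rational(866, 133) (p = Add(9, Mul(331, Pow(-133, -1))) = Add(9, Mul(331, Rational(-1, 133))) = Add(9, Rational(-331, 133)) = Rational(866, 133) ≈ 6.5113)
U = -17
Function('u')(h) = Mul(4, Add(401, h), Add(Rational(866, 133), h)) (Function('u')(h) = Mul(4, Mul(Add(h, Rational(866, 133)), Add(h, 401))) = Mul(4, Mul(Add(Rational(866, 133), h), Add(401, h))) = Mul(4, Mul(Add(401, h), Add(Rational(866, 133), h))) = Mul(4, Add(401, h), Add(Rational(866, 133), h)))
Mul(Function('u')(U), Pow(Mul(-1660, -278), -1)) = Mul(Add(Rational(1389064, 133), Mul(4, Pow(-17, 2)), Mul(Rational(216796, 133), -17)), Pow(Mul(-1660, -278), -1)) = Mul(Add(Rational(1389064, 133), Mul(4, 289), Rational(-3685532, 133)), Pow(461480, -1)) = Mul(Add(Rational(1389064, 133), 1156, Rational(-3685532, 133)), Rational(1, 461480)) = Mul(Rational(-2142720, 133), Rational(1, 461480)) = Rational(-53568, 1534421)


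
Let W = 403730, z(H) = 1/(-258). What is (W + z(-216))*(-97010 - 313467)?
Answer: -42756244425703/258 ≈ -1.6572e+11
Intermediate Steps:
z(H) = -1/258
(W + z(-216))*(-97010 - 313467) = (403730 - 1/258)*(-97010 - 313467) = (104162339/258)*(-410477) = -42756244425703/258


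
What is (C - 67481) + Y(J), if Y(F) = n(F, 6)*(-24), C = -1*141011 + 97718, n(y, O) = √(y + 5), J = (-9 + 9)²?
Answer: -110774 - 24*√5 ≈ -1.1083e+5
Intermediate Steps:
J = 0 (J = 0² = 0)
n(y, O) = √(5 + y)
C = -43293 (C = -141011 + 97718 = -43293)
Y(F) = -24*√(5 + F) (Y(F) = √(5 + F)*(-24) = -24*√(5 + F))
(C - 67481) + Y(J) = (-43293 - 67481) - 24*√(5 + 0) = -110774 - 24*√5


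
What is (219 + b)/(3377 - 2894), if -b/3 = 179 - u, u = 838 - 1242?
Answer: -510/161 ≈ -3.1677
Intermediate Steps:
u = -404
b = -1749 (b = -3*(179 - 1*(-404)) = -3*(179 + 404) = -3*583 = -1749)
(219 + b)/(3377 - 2894) = (219 - 1749)/(3377 - 2894) = -1530/483 = -1530*1/483 = -510/161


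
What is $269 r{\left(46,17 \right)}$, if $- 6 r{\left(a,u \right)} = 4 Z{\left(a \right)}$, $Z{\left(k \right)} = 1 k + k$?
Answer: $- \frac{49496}{3} \approx -16499.0$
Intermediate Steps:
$Z{\left(k \right)} = 2 k$ ($Z{\left(k \right)} = k + k = 2 k$)
$r{\left(a,u \right)} = - \frac{4 a}{3}$ ($r{\left(a,u \right)} = - \frac{4 \cdot 2 a}{6} = - \frac{8 a}{6} = - \frac{4 a}{3}$)
$269 r{\left(46,17 \right)} = 269 \left(\left(- \frac{4}{3}\right) 46\right) = 269 \left(- \frac{184}{3}\right) = - \frac{49496}{3}$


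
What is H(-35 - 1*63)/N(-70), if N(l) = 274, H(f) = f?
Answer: -49/137 ≈ -0.35766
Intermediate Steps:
H(-35 - 1*63)/N(-70) = (-35 - 1*63)/274 = (-35 - 63)*(1/274) = -98*1/274 = -49/137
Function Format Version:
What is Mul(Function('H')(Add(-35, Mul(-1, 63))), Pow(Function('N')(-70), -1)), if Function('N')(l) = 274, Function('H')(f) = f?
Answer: Rational(-49, 137) ≈ -0.35766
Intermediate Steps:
Mul(Function('H')(Add(-35, Mul(-1, 63))), Pow(Function('N')(-70), -1)) = Mul(Add(-35, Mul(-1, 63)), Pow(274, -1)) = Mul(Add(-35, -63), Rational(1, 274)) = Mul(-98, Rational(1, 274)) = Rational(-49, 137)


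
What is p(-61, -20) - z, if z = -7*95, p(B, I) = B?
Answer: 604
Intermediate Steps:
z = -665
p(-61, -20) - z = -61 - 1*(-665) = -61 + 665 = 604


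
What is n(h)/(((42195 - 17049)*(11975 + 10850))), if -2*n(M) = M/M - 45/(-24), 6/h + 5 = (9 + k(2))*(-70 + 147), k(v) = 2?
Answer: -23/9183319200 ≈ -2.5045e-9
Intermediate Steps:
h = 3/421 (h = 6/(-5 + (9 + 2)*(-70 + 147)) = 6/(-5 + 11*77) = 6/(-5 + 847) = 6/842 = 6*(1/842) = 3/421 ≈ 0.0071259)
n(M) = -23/16 (n(M) = -(M/M - 45/(-24))/2 = -(1 - 45*(-1/24))/2 = -(1 + 15/8)/2 = -1/2*23/8 = -23/16)
n(h)/(((42195 - 17049)*(11975 + 10850))) = -23*1/((11975 + 10850)*(42195 - 17049))/16 = -23/(16*(25146*22825)) = -23/16/573957450 = -23/16*1/573957450 = -23/9183319200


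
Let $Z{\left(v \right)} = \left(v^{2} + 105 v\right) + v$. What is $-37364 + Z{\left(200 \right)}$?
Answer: $23836$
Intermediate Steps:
$Z{\left(v \right)} = v^{2} + 106 v$
$-37364 + Z{\left(200 \right)} = -37364 + 200 \left(106 + 200\right) = -37364 + 200 \cdot 306 = -37364 + 61200 = 23836$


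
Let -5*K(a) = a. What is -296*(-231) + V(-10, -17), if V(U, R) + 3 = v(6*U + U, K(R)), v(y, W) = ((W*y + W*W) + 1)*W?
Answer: 8450813/125 ≈ 67607.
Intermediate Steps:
K(a) = -a/5
v(y, W) = W*(1 + W² + W*y) (v(y, W) = ((W*y + W²) + 1)*W = ((W² + W*y) + 1)*W = (1 + W² + W*y)*W = W*(1 + W² + W*y))
V(U, R) = -3 - R*(1 + R²/25 - 7*R*U/5)/5 (V(U, R) = -3 + (-R/5)*(1 + (-R/5)² + (-R/5)*(6*U + U)) = -3 + (-R/5)*(1 + R²/25 + (-R/5)*(7*U)) = -3 + (-R/5)*(1 + R²/25 - 7*R*U/5) = -3 - R*(1 + R²/25 - 7*R*U/5)/5)
-296*(-231) + V(-10, -17) = -296*(-231) + (-3 - 1/125*(-17)*(25 + (-17)² - 35*(-17)*(-10))) = 68376 + (-3 - 1/125*(-17)*(25 + 289 - 5950)) = 68376 + (-3 - 1/125*(-17)*(-5636)) = 68376 + (-3 - 95812/125) = 68376 - 96187/125 = 8450813/125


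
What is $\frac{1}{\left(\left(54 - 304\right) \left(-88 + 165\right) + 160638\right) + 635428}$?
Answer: $\frac{1}{776816} \approx 1.2873 \cdot 10^{-6}$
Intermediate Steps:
$\frac{1}{\left(\left(54 - 304\right) \left(-88 + 165\right) + 160638\right) + 635428} = \frac{1}{\left(\left(-250\right) 77 + 160638\right) + 635428} = \frac{1}{\left(-19250 + 160638\right) + 635428} = \frac{1}{141388 + 635428} = \frac{1}{776816}$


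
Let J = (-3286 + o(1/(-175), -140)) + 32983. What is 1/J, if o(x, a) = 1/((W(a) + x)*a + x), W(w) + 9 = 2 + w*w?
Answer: 480028361/14255402236442 ≈ 3.3673e-5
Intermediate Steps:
W(w) = -7 + w**2 (W(w) = -9 + (2 + w*w) = -9 + (2 + w**2) = -7 + w**2)
o(x, a) = 1/(x + a*(-7 + x + a**2)) (o(x, a) = 1/(((-7 + a**2) + x)*a + x) = 1/((-7 + x + a**2)*a + x) = 1/(a*(-7 + x + a**2) + x) = 1/(x + a*(-7 + x + a**2)))
J = 14255402236442/480028361 (J = (-3286 + 1/(1/(-175) - 140/(-175) - 140*(-7 + (-140)**2))) + 32983 = (-3286 + 1/(-1/175 - 140*(-1/175) - 140*(-7 + 19600))) + 32983 = (-3286 + 1/(-1/175 + 4/5 - 140*19593)) + 32983 = (-3286 + 1/(-1/175 + 4/5 - 2743020)) + 32983 = (-3286 + 1/(-480028361/175)) + 32983 = (-3286 - 175/480028361) + 32983 = -1577373194421/480028361 + 32983 = 14255402236442/480028361 ≈ 29697.)
1/J = 1/(14255402236442/480028361) = 480028361/14255402236442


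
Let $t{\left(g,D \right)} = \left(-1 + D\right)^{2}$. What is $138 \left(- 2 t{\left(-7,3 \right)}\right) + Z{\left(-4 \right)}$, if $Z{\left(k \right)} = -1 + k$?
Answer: $-1109$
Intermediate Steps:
$138 \left(- 2 t{\left(-7,3 \right)}\right) + Z{\left(-4 \right)} = 138 \left(- 2 \left(-1 + 3\right)^{2}\right) - 5 = 138 \left(- 2 \cdot 2^{2}\right) - 5 = 138 \left(\left(-2\right) 4\right) - 5 = 138 \left(-8\right) - 5 = -1104 - 5 = -1109$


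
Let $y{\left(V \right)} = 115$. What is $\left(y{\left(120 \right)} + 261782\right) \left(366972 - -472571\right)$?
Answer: $219873793071$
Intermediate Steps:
$\left(y{\left(120 \right)} + 261782\right) \left(366972 - -472571\right) = \left(115 + 261782\right) \left(366972 - -472571\right) = 261897 \left(366972 + 472571\right) = 261897 \cdot 839543 = 219873793071$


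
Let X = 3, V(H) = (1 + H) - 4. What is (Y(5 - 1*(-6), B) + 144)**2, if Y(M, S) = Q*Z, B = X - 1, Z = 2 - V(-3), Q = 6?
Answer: 36864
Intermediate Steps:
V(H) = -3 + H
Z = 8 (Z = 2 - (-3 - 3) = 2 - 1*(-6) = 2 + 6 = 8)
B = 2 (B = 3 - 1 = 2)
Y(M, S) = 48 (Y(M, S) = 6*8 = 48)
(Y(5 - 1*(-6), B) + 144)**2 = (48 + 144)**2 = 192**2 = 36864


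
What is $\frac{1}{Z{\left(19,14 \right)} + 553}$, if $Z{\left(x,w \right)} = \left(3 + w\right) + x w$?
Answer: $\frac{1}{836} \approx 0.0011962$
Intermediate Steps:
$Z{\left(x,w \right)} = 3 + w + w x$ ($Z{\left(x,w \right)} = \left(3 + w\right) + w x = 3 + w + w x$)
$\frac{1}{Z{\left(19,14 \right)} + 553} = \frac{1}{\left(3 + 14 + 14 \cdot 19\right) + 553} = \frac{1}{\left(3 + 14 + 266\right) + 553} = \frac{1}{283 + 553} = \frac{1}{836}$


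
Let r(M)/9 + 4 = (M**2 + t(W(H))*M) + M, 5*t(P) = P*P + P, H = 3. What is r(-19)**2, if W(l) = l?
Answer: 173132964/25 ≈ 6.9253e+6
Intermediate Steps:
t(P) = P/5 + P**2/5 (t(P) = (P*P + P)/5 = (P**2 + P)/5 = (P + P**2)/5 = P/5 + P**2/5)
r(M) = -36 + 9*M**2 + 153*M/5 (r(M) = -36 + 9*((M**2 + ((1/5)*3*(1 + 3))*M) + M) = -36 + 9*((M**2 + ((1/5)*3*4)*M) + M) = -36 + 9*((M**2 + 12*M/5) + M) = -36 + 9*(M**2 + 17*M/5) = -36 + (9*M**2 + 153*M/5) = -36 + 9*M**2 + 153*M/5)
r(-19)**2 = (-36 + 9*(-19)**2 + (153/5)*(-19))**2 = (-36 + 9*361 - 2907/5)**2 = (-36 + 3249 - 2907/5)**2 = (13158/5)**2 = 173132964/25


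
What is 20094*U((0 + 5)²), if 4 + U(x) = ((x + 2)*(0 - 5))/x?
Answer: -944418/5 ≈ -1.8888e+5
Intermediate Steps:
U(x) = -4 + (-10 - 5*x)/x (U(x) = -4 + ((x + 2)*(0 - 5))/x = -4 + ((2 + x)*(-5))/x = -4 + (-10 - 5*x)/x)
20094*U((0 + 5)²) = 20094*(-9 - 10/(0 + 5)²) = 20094*(-9 - 10/(5²)) = 20094*(-9 - 10/25) = 20094*(-9 - 10*1/25) = 20094*(-9 - ⅖) = 20094*(-47/5) = -944418/5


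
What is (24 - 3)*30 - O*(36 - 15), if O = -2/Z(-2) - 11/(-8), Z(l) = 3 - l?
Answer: 24381/40 ≈ 609.53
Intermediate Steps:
O = 39/40 (O = -2/(3 - 1*(-2)) - 11/(-8) = -2/(3 + 2) - 11*(-⅛) = -2/5 + 11/8 = -2*⅕ + 11/8 = -⅖ + 11/8 = 39/40 ≈ 0.97500)
(24 - 3)*30 - O*(36 - 15) = (24 - 3)*30 - 39*(36 - 15)/40 = 21*30 - 39*21/40 = 630 - 1*819/40 = 630 - 819/40 = 24381/40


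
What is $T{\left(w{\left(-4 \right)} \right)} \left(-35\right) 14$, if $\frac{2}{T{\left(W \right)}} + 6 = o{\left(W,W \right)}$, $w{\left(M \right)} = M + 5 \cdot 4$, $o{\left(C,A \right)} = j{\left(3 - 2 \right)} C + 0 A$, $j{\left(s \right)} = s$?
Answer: $-98$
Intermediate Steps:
$o{\left(C,A \right)} = C$ ($o{\left(C,A \right)} = \left(3 - 2\right) C + 0 A = 1 C + 0 = C + 0 = C$)
$w{\left(M \right)} = 20 + M$ ($w{\left(M \right)} = M + 20 = 20 + M$)
$T{\left(W \right)} = \frac{2}{-6 + W}$
$T{\left(w{\left(-4 \right)} \right)} \left(-35\right) 14 = \frac{2}{-6 + \left(20 - 4\right)} \left(-35\right) 14 = \frac{2}{-6 + 16} \left(-35\right) 14 = \frac{2}{10} \left(-35\right) 14 = 2 \cdot \frac{1}{10} \left(-35\right) 14 = \frac{1}{5} \left(-35\right) 14 = \left(-7\right) 14 = -98$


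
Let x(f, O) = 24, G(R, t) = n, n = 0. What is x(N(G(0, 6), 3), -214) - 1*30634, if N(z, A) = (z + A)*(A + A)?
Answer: -30610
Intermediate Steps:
G(R, t) = 0
N(z, A) = 2*A*(A + z) (N(z, A) = (A + z)*(2*A) = 2*A*(A + z))
x(N(G(0, 6), 3), -214) - 1*30634 = 24 - 1*30634 = 24 - 30634 = -30610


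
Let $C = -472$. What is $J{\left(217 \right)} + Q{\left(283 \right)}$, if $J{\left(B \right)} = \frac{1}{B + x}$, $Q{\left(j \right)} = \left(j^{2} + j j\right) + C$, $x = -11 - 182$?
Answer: $\frac{3832945}{24} \approx 1.5971 \cdot 10^{5}$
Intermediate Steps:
$x = -193$ ($x = -11 - 182 = -193$)
$Q{\left(j \right)} = -472 + 2 j^{2}$ ($Q{\left(j \right)} = \left(j^{2} + j j\right) - 472 = \left(j^{2} + j^{2}\right) - 472 = 2 j^{2} - 472 = -472 + 2 j^{2}$)
$J{\left(B \right)} = \frac{1}{-193 + B}$ ($J{\left(B \right)} = \frac{1}{B - 193} = \frac{1}{-193 + B}$)
$J{\left(217 \right)} + Q{\left(283 \right)} = \frac{1}{-193 + 217} - \left(472 - 2 \cdot 283^{2}\right) = \frac{1}{24} + \left(-472 + 2 \cdot 80089\right) = \frac{1}{24} + \left(-472 + 160178\right) = \frac{1}{24} + 159706 = \frac{3832945}{24}$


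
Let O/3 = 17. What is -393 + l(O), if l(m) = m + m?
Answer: -291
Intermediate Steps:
O = 51 (O = 3*17 = 51)
l(m) = 2*m
-393 + l(O) = -393 + 2*51 = -393 + 102 = -291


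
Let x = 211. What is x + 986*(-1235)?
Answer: -1217499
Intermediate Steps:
x + 986*(-1235) = 211 + 986*(-1235) = 211 - 1217710 = -1217499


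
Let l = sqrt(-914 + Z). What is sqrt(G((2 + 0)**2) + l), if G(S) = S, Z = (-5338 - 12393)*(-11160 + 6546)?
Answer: 2*sqrt(1 + 4*sqrt(319570)) ≈ 95.126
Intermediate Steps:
Z = 81810834 (Z = -17731*(-4614) = 81810834)
l = 16*sqrt(319570) (l = sqrt(-914 + 81810834) = sqrt(81809920) = 16*sqrt(319570) ≈ 9044.9)
sqrt(G((2 + 0)**2) + l) = sqrt((2 + 0)**2 + 16*sqrt(319570)) = sqrt(2**2 + 16*sqrt(319570)) = sqrt(4 + 16*sqrt(319570))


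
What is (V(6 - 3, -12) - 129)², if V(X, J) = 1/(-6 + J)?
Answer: 5396329/324 ≈ 16655.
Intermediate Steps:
(V(6 - 3, -12) - 129)² = (1/(-6 - 12) - 129)² = (1/(-18) - 129)² = (-1/18 - 129)² = (-2323/18)² = 5396329/324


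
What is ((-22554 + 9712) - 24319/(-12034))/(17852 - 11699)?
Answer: -154516309/74045202 ≈ -2.0868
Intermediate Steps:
((-22554 + 9712) - 24319/(-12034))/(17852 - 11699) = (-12842 - 24319*(-1/12034))/6153 = (-12842 + 24319/12034)*(1/6153) = -154516309/12034*1/6153 = -154516309/74045202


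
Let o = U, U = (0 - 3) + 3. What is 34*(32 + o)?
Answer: 1088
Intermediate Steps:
U = 0 (U = -3 + 3 = 0)
o = 0
34*(32 + o) = 34*(32 + 0) = 34*32 = 1088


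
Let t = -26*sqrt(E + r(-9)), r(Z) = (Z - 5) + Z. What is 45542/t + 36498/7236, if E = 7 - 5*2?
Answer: 6083/1206 + 22771*I*sqrt(26)/338 ≈ 5.0439 + 343.52*I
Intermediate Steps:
r(Z) = -5 + 2*Z (r(Z) = (-5 + Z) + Z = -5 + 2*Z)
E = -3 (E = 7 - 10 = -3)
t = -26*I*sqrt(26) (t = -26*sqrt(-3 + (-5 + 2*(-9))) = -26*sqrt(-3 + (-5 - 18)) = -26*sqrt(-3 - 23) = -26*I*sqrt(26) ≈ -132.57*I)
45542/t + 36498/7236 = 45542/((-26*I*sqrt(26))) + 36498/7236 = 45542*(I*sqrt(26)/676) + 36498*(1/7236) = 22771*I*sqrt(26)/338 + 6083/1206 = 6083/1206 + 22771*I*sqrt(26)/338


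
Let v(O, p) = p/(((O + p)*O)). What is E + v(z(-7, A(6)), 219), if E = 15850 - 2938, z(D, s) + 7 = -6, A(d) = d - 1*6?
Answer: 34578117/2678 ≈ 12912.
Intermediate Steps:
A(d) = -6 + d (A(d) = d - 6 = -6 + d)
z(D, s) = -13 (z(D, s) = -7 - 6 = -13)
v(O, p) = p/(O*(O + p)) (v(O, p) = p/((O*(O + p))) = p*(1/(O*(O + p))) = p/(O*(O + p)))
E = 12912
E + v(z(-7, A(6)), 219) = 12912 + 219/(-13*(-13 + 219)) = 12912 + 219*(-1/13)/206 = 12912 + 219*(-1/13)*(1/206) = 12912 - 219/2678 = 34578117/2678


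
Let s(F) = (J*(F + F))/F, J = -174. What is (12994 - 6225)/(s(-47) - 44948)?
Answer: -6769/45296 ≈ -0.14944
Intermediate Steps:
s(F) = -348 (s(F) = (-174*(F + F))/F = (-348*F)/F = -348)
(12994 - 6225)/(s(-47) - 44948) = (12994 - 6225)/(-348 - 44948) = 6769/(-45296) = 6769*(-1/45296) = -6769/45296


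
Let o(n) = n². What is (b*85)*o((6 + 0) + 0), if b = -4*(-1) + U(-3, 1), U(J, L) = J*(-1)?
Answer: 21420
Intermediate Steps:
U(J, L) = -J
b = 7 (b = -4*(-1) - 1*(-3) = 4 + 3 = 7)
(b*85)*o((6 + 0) + 0) = (7*85)*((6 + 0) + 0)² = 595*(6 + 0)² = 595*6² = 595*36 = 21420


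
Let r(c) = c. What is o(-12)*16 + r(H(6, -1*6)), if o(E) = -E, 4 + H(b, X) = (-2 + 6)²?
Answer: 204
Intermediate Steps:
H(b, X) = 12 (H(b, X) = -4 + (-2 + 6)² = -4 + 4² = -4 + 16 = 12)
o(-12)*16 + r(H(6, -1*6)) = -1*(-12)*16 + 12 = 12*16 + 12 = 192 + 12 = 204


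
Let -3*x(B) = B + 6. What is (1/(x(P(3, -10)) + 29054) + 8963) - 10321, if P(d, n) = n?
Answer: -118371425/87166 ≈ -1358.0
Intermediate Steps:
x(B) = -2 - B/3 (x(B) = -(B + 6)/3 = -(6 + B)/3 = -2 - B/3)
(1/(x(P(3, -10)) + 29054) + 8963) - 10321 = (1/((-2 - ⅓*(-10)) + 29054) + 8963) - 10321 = (1/((-2 + 10/3) + 29054) + 8963) - 10321 = (1/(4/3 + 29054) + 8963) - 10321 = (1/(87166/3) + 8963) - 10321 = (3/87166 + 8963) - 10321 = 781268861/87166 - 10321 = -118371425/87166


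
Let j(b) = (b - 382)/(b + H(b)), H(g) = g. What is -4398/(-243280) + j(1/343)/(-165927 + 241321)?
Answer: -3901574547/4585463080 ≈ -0.85086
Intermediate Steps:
j(b) = (-382 + b)/(2*b) (j(b) = (b - 382)/(b + b) = (-382 + b)/((2*b)) = (-382 + b)*(1/(2*b)) = (-382 + b)/(2*b))
-4398/(-243280) + j(1/343)/(-165927 + 241321) = -4398/(-243280) + ((-382 + 1/343)/(2*(1/343)))/(-165927 + 241321) = -4398*(-1/243280) + ((-382 + 1/343)/(2*(1/343)))/75394 = 2199/121640 + ((1/2)*343*(-131025/343))*(1/75394) = 2199/121640 - 131025/2*1/75394 = 2199/121640 - 131025/150788 = -3901574547/4585463080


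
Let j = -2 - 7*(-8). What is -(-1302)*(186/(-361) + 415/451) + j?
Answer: 94631352/162811 ≈ 581.23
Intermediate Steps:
j = 54 (j = -2 + 56 = 54)
-(-1302)*(186/(-361) + 415/451) + j = -(-1302)*(186/(-361) + 415/451) + 54 = -(-1302)*(186*(-1/361) + 415*(1/451)) + 54 = -(-1302)*(-186/361 + 415/451) + 54 = -(-1302)*65929/162811 + 54 = -1302*(-65929/162811) + 54 = 85839558/162811 + 54 = 94631352/162811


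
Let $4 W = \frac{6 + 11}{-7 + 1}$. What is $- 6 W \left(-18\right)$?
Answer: $- \frac{153}{2} \approx -76.5$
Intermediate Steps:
$W = - \frac{17}{24}$ ($W = \frac{\left(6 + 11\right) \frac{1}{-7 + 1}}{4} = \frac{17 \frac{1}{-6}}{4} = \frac{17 \left(- \frac{1}{6}\right)}{4} = \frac{1}{4} \left(- \frac{17}{6}\right) = - \frac{17}{24} \approx -0.70833$)
$- 6 W \left(-18\right) = \left(-6\right) \left(- \frac{17}{24}\right) \left(-18\right) = \frac{17}{4} \left(-18\right) = - \frac{153}{2}$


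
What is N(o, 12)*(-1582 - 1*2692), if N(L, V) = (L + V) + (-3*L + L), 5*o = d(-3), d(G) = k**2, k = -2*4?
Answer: 17096/5 ≈ 3419.2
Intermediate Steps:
k = -8
d(G) = 64 (d(G) = (-8)**2 = 64)
o = 64/5 (o = (1/5)*64 = 64/5 ≈ 12.800)
N(L, V) = V - L (N(L, V) = (L + V) - 2*L = V - L)
N(o, 12)*(-1582 - 1*2692) = (12 - 1*64/5)*(-1582 - 1*2692) = (12 - 64/5)*(-1582 - 2692) = -4/5*(-4274) = 17096/5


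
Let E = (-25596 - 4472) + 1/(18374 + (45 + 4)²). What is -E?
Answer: 624662699/20775 ≈ 30068.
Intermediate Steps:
E = -624662699/20775 (E = -30068 + 1/(18374 + 49²) = -30068 + 1/(18374 + 2401) = -30068 + 1/20775 = -624662699/20775 ≈ -30068.)
-E = -1*(-624662699/20775) = 624662699/20775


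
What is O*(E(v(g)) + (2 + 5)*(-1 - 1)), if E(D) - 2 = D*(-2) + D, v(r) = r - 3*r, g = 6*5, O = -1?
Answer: -48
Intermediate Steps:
g = 30
v(r) = -2*r
E(D) = 2 - D (E(D) = 2 + (D*(-2) + D) = 2 + (-2*D + D) = 2 - D)
O*(E(v(g)) + (2 + 5)*(-1 - 1)) = -((2 - (-2)*30) + (2 + 5)*(-1 - 1)) = -((2 - 1*(-60)) + 7*(-2)) = -((2 + 60) - 14) = -(62 - 14) = -1*48 = -48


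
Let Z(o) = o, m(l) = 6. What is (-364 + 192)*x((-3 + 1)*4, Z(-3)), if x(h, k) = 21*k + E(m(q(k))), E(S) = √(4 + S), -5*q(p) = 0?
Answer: 10836 - 172*√10 ≈ 10292.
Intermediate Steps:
q(p) = 0 (q(p) = -⅕*0 = 0)
x(h, k) = √10 + 21*k (x(h, k) = 21*k + √(4 + 6) = 21*k + √10 = √10 + 21*k)
(-364 + 192)*x((-3 + 1)*4, Z(-3)) = (-364 + 192)*(√10 + 21*(-3)) = -172*(√10 - 63) = -172*(-63 + √10) = 10836 - 172*√10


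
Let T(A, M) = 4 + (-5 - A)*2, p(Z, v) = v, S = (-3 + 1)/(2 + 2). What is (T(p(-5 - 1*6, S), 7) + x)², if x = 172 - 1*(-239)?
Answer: 164836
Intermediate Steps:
S = -½ (S = -2/4 = -2*¼ = -½ ≈ -0.50000)
x = 411 (x = 172 + 239 = 411)
T(A, M) = -6 - 2*A (T(A, M) = 4 + (-10 - 2*A) = -6 - 2*A)
(T(p(-5 - 1*6, S), 7) + x)² = ((-6 - 2*(-½)) + 411)² = ((-6 + 1) + 411)² = (-5 + 411)² = 406² = 164836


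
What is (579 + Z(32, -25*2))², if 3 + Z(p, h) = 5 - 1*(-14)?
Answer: 354025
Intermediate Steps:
Z(p, h) = 16 (Z(p, h) = -3 + (5 - 1*(-14)) = -3 + (5 + 14) = -3 + 19 = 16)
(579 + Z(32, -25*2))² = (579 + 16)² = 595² = 354025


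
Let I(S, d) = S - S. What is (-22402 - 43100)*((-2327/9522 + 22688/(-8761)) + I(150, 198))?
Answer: 860339596137/4634569 ≈ 1.8564e+5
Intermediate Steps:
I(S, d) = 0
(-22402 - 43100)*((-2327/9522 + 22688/(-8761)) + I(150, 198)) = (-22402 - 43100)*((-2327/9522 + 22688/(-8761)) + 0) = -65502*((-2327*1/9522 + 22688*(-1/8761)) + 0) = -65502*((-2327/9522 - 22688/8761) + 0) = -65502*(-236421983/83422242 + 0) = -65502*(-236421983/83422242) = 860339596137/4634569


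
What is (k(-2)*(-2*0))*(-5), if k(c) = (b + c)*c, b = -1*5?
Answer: 0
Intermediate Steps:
b = -5
k(c) = c*(-5 + c) (k(c) = (-5 + c)*c = c*(-5 + c))
(k(-2)*(-2*0))*(-5) = ((-2*(-5 - 2))*(-2*0))*(-5) = (-2*(-7)*0)*(-5) = (14*0)*(-5) = 0*(-5) = 0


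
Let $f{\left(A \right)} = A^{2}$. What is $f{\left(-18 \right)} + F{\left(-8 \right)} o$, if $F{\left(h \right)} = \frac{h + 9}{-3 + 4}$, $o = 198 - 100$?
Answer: $422$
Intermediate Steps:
$o = 98$ ($o = 198 - 100 = 98$)
$F{\left(h \right)} = 9 + h$ ($F{\left(h \right)} = \frac{9 + h}{1} = \left(9 + h\right) 1 = 9 + h$)
$f{\left(-18 \right)} + F{\left(-8 \right)} o = \left(-18\right)^{2} + \left(9 - 8\right) 98 = 324 + 1 \cdot 98 = 324 + 98 = 422$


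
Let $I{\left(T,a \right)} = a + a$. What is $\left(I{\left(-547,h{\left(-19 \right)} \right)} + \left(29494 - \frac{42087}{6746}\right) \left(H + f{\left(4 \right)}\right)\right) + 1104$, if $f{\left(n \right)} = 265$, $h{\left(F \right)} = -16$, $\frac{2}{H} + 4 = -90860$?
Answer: $\frac{2395275132987907}{306484272} \approx 7.8153 \cdot 10^{6}$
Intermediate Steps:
$H = - \frac{1}{45432}$ ($H = \frac{2}{-4 - 90860} = \frac{2}{-90864} = 2 \left(- \frac{1}{90864}\right) = - \frac{1}{45432} \approx -2.2011 \cdot 10^{-5}$)
$I{\left(T,a \right)} = 2 a$
$\left(I{\left(-547,h{\left(-19 \right)} \right)} + \left(29494 - \frac{42087}{6746}\right) \left(H + f{\left(4 \right)}\right)\right) + 1104 = \left(2 \left(-16\right) + \left(29494 - \frac{42087}{6746}\right) \left(- \frac{1}{45432} + 265\right)\right) + 1104 = \left(-32 + \left(29494 - \frac{42087}{6746}\right) \frac{12039479}{45432}\right) + 1104 = \left(-32 + \frac{198924437}{6746} \cdot \frac{12039479}{45432}\right) + 1104 = \left(-32 + \frac{2394946581848323}{306484272}\right) + 1104 = \frac{2394936774351619}{306484272} + 1104 = \frac{2395275132987907}{306484272}$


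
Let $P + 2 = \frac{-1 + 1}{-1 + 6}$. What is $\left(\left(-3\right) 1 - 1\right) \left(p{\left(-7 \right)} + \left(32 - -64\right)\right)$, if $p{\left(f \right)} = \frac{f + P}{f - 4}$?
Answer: $- \frac{4260}{11} \approx -387.27$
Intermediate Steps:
$P = -2$ ($P = -2 + \frac{-1 + 1}{-1 + 6} = -2 + \frac{0}{5} = -2 + 0 \cdot \frac{1}{5} = -2 + 0 = -2$)
$p{\left(f \right)} = \frac{-2 + f}{-4 + f}$ ($p{\left(f \right)} = \frac{f - 2}{f - 4} = \frac{-2 + f}{-4 + f}$)
$\left(\left(-3\right) 1 - 1\right) \left(p{\left(-7 \right)} + \left(32 - -64\right)\right) = \left(\left(-3\right) 1 - 1\right) \left(\frac{-2 - 7}{-4 - 7} + \left(32 - -64\right)\right) = \left(-3 - 1\right) \left(\frac{1}{-11} \left(-9\right) + \left(32 + 64\right)\right) = - 4 \left(\left(- \frac{1}{11}\right) \left(-9\right) + 96\right) = - 4 \left(\frac{9}{11} + 96\right) = \left(-4\right) \frac{1065}{11} = - \frac{4260}{11}$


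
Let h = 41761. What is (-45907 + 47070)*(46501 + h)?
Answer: 102648706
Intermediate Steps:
(-45907 + 47070)*(46501 + h) = (-45907 + 47070)*(46501 + 41761) = 1163*88262 = 102648706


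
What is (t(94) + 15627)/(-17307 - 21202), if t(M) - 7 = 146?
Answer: -15780/38509 ≈ -0.40977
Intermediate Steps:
t(M) = 153 (t(M) = 7 + 146 = 153)
(t(94) + 15627)/(-17307 - 21202) = (153 + 15627)/(-17307 - 21202) = 15780/(-38509) = 15780*(-1/38509) = -15780/38509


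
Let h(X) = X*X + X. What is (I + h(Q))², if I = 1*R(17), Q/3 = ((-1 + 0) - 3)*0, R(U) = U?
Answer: 289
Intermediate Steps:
Q = 0 (Q = 3*(((-1 + 0) - 3)*0) = 3*((-1 - 3)*0) = 3*(-4*0) = 3*0 = 0)
h(X) = X + X² (h(X) = X² + X = X + X²)
I = 17 (I = 1*17 = 17)
(I + h(Q))² = (17 + 0*(1 + 0))² = (17 + 0*1)² = (17 + 0)² = 17² = 289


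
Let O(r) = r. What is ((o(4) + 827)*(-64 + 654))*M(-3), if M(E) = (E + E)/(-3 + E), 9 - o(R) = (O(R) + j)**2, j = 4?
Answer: 455480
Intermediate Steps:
o(R) = 9 - (4 + R)**2 (o(R) = 9 - (R + 4)**2 = 9 - (4 + R)**2)
M(E) = 2*E/(-3 + E) (M(E) = (2*E)/(-3 + E) = 2*E/(-3 + E))
((o(4) + 827)*(-64 + 654))*M(-3) = (((9 - (4 + 4)**2) + 827)*(-64 + 654))*(2*(-3)/(-3 - 3)) = (((9 - 1*8**2) + 827)*590)*(2*(-3)/(-6)) = (((9 - 1*64) + 827)*590)*(2*(-3)*(-1/6)) = (((9 - 64) + 827)*590)*1 = ((-55 + 827)*590)*1 = (772*590)*1 = 455480*1 = 455480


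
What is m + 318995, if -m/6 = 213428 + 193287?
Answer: -2121295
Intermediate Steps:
m = -2440290 (m = -6*(213428 + 193287) = -6*406715 = -2440290)
m + 318995 = -2440290 + 318995 = -2121295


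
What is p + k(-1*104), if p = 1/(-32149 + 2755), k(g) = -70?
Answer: -2057581/29394 ≈ -70.000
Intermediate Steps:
p = -1/29394 (p = 1/(-29394) = -1/29394 ≈ -3.4021e-5)
p + k(-1*104) = -1/29394 - 70 = -2057581/29394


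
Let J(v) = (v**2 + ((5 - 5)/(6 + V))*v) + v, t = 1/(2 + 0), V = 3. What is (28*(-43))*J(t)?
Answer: -903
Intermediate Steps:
t = 1/2 ≈ 0.50000
J(v) = v + v**2 (J(v) = (v**2 + ((5 - 5)/(6 + 3))*v) + v = (v**2 + (0/9)*v) + v = (v**2 + (0*(1/9))*v) + v = (v**2 + 0*v) + v = (v**2 + 0) + v = v**2 + v = v + v**2)
(28*(-43))*J(t) = (28*(-43))*((1 + 1/2)/2) = -602*3/2 = -1204*3/4 = -903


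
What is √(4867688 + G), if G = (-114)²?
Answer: 2*√1220171 ≈ 2209.2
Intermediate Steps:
G = 12996
√(4867688 + G) = √(4867688 + 12996) = √4880684 = 2*√1220171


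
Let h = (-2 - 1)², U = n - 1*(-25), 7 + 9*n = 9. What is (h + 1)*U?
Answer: 2270/9 ≈ 252.22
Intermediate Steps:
n = 2/9 (n = -7/9 + (⅑)*9 = -7/9 + 1 = 2/9 ≈ 0.22222)
U = 227/9 (U = 2/9 - 1*(-25) = 2/9 + 25 = 227/9 ≈ 25.222)
h = 9 (h = (-3)² = 9)
(h + 1)*U = (9 + 1)*(227/9) = 10*(227/9) = 2270/9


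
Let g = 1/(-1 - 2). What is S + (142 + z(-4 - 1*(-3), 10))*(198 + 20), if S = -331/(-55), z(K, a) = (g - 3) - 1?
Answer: 4952863/165 ≈ 30017.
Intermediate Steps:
g = -1/3 (g = 1/(-3) = -1/3 ≈ -0.33333)
z(K, a) = -13/3 (z(K, a) = (-1/3 - 3) - 1 = -10/3 - 1 = -13/3)
S = 331/55 (S = -331*(-1/55) = 331/55 ≈ 6.0182)
S + (142 + z(-4 - 1*(-3), 10))*(198 + 20) = 331/55 + (142 - 13/3)*(198 + 20) = 331/55 + (413/3)*218 = 331/55 + 90034/3 = 4952863/165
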